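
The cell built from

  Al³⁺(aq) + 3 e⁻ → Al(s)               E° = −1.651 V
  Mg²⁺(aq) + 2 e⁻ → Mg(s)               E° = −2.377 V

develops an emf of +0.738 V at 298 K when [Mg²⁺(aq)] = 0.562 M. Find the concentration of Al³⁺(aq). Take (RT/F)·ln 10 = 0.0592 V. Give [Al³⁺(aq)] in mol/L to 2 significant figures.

With Al³⁺/Al at the cathode and Mg²⁺/Mg at the anode, E°cell = −1.651 − (−2.377) = +0.726 V (n = 6).
From the Nernst equation, log Q = n(E° − E)/0.0592 = 6·(+0.726 − (+0.738))/0.0592 = −1.216.
For 2 Al³⁺(aq) + 3 Mg(s) → 2 Al(s) + 3 Mg²⁺(aq), the reaction quotient is Q = [Mg²⁺(aq)]^3 / [Al³⁺(aq)]^2.
Substituting the known concentrations and solving, log [Al³⁺(aq)] = 0.233 and [Al³⁺(aq)] = 1.7 M.

1.7 M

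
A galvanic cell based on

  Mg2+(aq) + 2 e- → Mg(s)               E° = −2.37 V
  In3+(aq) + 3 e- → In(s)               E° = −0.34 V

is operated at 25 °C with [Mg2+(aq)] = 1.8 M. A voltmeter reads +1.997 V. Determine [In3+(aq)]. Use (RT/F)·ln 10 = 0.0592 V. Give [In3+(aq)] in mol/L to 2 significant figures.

With In³⁺/In at the cathode and Mg²⁺/Mg at the anode, E°cell = −0.34 − (−2.37) = +2.03 V (n = 6).
Rearranging E = E° − (0.0592/n)·log Q gives log Q = 6(+2.03 − (+1.997))/0.0592 = 3.345.
For 2 In3+(aq) + 3 Mg(s) → 2 In(s) + 3 Mg2+(aq), the reaction quotient is Q = [Mg2+(aq)]^3 / [In3+(aq)]^2.
Isolating [In3+(aq)] in Q = 10^{3.345} yields log [In3+(aq)] = −1.290, i.e. 0.051 M.

0.051 M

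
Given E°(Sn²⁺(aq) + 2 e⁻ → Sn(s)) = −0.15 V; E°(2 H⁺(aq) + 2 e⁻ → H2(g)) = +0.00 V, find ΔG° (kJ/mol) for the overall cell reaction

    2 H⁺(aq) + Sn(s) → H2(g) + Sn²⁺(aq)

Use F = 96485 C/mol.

−28.9 kJ/mol

In the reaction as written H⁺(aq) is reduced, so the 2H⁺/H₂ couple is the cathode and Sn²⁺/Sn is the anode.
E°cell = +0.00 − (−0.15) = +0.15 V; balancing electrons gives n = 2.
ΔG° = −nFE°cell = −(2)(96485)(+0.15) J/mol = −28.9 kJ/mol.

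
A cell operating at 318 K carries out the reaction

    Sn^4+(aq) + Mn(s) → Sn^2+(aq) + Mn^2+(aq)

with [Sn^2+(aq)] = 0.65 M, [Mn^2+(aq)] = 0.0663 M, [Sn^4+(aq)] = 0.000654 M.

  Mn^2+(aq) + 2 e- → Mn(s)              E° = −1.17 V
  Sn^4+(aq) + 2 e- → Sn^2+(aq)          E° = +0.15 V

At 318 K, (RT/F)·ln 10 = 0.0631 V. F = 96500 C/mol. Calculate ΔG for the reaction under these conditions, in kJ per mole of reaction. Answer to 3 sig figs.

With Sn⁴⁺/Sn²⁺ reduced at the cathode, E°cell = +0.15 − (−1.17) = +1.32 V and n = 2.
Here Q = ([Sn^2+(aq)]·[Mn^2+(aq)]) / [Sn^4+(aq)] = 65.9 (log Q = 1.819), giving E = +1.32 − (0.0631/2)·(1.819) = +1.2626 V.
Finally ΔG = −nFE = −(2)(96500 C/mol)(+1.2626 V) = −244 kJ/mol.

−244 kJ/mol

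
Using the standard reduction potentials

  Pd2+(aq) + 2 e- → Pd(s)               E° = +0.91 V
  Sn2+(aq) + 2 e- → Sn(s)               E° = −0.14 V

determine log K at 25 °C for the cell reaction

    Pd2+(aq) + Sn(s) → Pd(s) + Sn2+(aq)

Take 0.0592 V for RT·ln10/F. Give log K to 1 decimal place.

The Pd²⁺/Pd couple is reduced (cathode); E°cell = +0.91 − (−0.14) = +1.05 V with n = 2.
At equilibrium E = 0, so log K = nE°cell / 0.0592 = (2)(+1.05) / 0.0592 = 35.5.

log K = 35.5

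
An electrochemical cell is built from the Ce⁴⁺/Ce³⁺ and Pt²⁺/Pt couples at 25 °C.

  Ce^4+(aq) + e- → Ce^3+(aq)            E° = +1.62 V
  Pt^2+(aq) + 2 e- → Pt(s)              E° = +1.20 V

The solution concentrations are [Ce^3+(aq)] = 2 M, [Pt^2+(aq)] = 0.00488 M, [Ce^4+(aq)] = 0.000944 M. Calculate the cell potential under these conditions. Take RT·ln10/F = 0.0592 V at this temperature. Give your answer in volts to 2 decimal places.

The Ce⁴⁺/Ce³⁺ couple has the more positive E°, so it is the cathode; Pt²⁺/Pt is the anode.
The standard potential is +1.62 − (+1.20) = +0.42 V and the balanced reaction transfers n = 2 electrons.
For the overall reaction 2 Ce^4+(aq) + Pt(s) → 2 Ce^3+(aq) + Pt^2+(aq), Q = ([Ce^3+(aq)]^2·[Pt^2+(aq)]) / [Ce^4+(aq)]^2 = 2.19×10^4, giving log Q = 4.341.
E = E° − (0.0592/n)·log Q = +0.42 − (0.0592/2)(4.341) = +0.29 V.

+0.29 V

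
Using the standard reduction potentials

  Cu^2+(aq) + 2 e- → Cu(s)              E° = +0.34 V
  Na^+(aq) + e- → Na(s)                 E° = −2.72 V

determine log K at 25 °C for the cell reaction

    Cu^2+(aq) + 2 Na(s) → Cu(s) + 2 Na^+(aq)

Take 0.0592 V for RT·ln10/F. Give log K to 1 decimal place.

log K = 103.4

The Cu²⁺/Cu couple is reduced (cathode); E°cell = +0.34 − (−2.72) = +3.06 V with n = 2.
At equilibrium E = 0, so log K = nE°cell / 0.0592 = (2)(+3.06) / 0.0592 = 103.4.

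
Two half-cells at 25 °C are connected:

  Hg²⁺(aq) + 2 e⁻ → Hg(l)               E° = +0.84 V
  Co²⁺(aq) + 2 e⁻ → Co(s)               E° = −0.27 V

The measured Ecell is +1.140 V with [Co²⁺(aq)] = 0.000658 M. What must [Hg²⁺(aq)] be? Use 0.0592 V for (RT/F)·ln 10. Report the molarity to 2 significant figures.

The Hg²⁺/Hg couple has the larger reduction potential, so it is the cathode: E°cell = +0.84 − (−0.27) = +1.11 V and n = 2.
From the Nernst equation, log Q = n(E° − E)/0.0592 = 2·(+1.11 − (+1.140))/0.0592 = −1.014.
For Hg²⁺(aq) + Co(s) → Hg(l) + Co²⁺(aq), the reaction quotient is Q = [Co²⁺(aq)] / [Hg²⁺(aq)].
Substituting the known concentrations and solving, log [Hg²⁺(aq)] = −2.168 and [Hg²⁺(aq)] = 0.0068 M.

0.0068 M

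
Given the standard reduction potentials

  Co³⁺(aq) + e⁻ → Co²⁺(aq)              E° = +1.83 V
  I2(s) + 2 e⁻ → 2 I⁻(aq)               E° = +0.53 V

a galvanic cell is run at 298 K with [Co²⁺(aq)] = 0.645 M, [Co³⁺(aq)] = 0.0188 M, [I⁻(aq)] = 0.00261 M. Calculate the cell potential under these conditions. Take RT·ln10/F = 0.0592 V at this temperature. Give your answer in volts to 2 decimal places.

Since E°(Co³⁺/Co²⁺) > E°(I₂/I⁻), Co³⁺/Co²⁺ serves as the cathode.
E°cell = +1.83 − (+0.53) = +1.30 V, with n = 2 electrons transferred.
Balancing gives 2 Co³⁺(aq) + 2 I⁻(aq) → 2 Co²⁺(aq) + I2(s); hence Q = [Co²⁺(aq)]^2 / ([Co³⁺(aq)]^2·[I⁻(aq)]^2) = 1.73×10^8 (log Q = 8.238).
Applying E = E° − (RT ln10/nF)·log Q gives +1.30 − (0.0592/2)(8.238) = +1.06 V.

+1.06 V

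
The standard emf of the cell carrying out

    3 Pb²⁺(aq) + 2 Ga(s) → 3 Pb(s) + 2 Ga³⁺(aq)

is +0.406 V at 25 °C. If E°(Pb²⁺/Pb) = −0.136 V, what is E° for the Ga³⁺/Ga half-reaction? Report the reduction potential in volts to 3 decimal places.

In the reaction as written the Pb²⁺/Pb couple is reduced (cathode) and Ga³⁺/Ga is oxidized (anode), so E°cell = E°(Pb²⁺/Pb) − E°(Ga³⁺/Ga).
E°(Ga³⁺/Ga) = E°(cathode) − E°cell = −0.136 − (+0.406) = −0.542 V.

−0.542 V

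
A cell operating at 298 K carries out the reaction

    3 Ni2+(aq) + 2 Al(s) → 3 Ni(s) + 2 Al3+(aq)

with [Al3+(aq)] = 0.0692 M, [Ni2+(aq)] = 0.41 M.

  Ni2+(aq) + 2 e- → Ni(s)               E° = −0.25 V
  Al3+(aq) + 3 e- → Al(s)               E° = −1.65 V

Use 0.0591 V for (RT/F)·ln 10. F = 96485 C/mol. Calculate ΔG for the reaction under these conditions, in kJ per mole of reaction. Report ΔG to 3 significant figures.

The standard cell potential is −0.25 − (−1.65) = +1.40 V, with n = 6 electrons in the balanced equation.
The reaction quotient is [Al3+(aq)]^2 / [Ni2+(aq)]^3 = 0.0695; by Nernst, E = +1.40 − (0.0591/6)(−1.158) = +1.4114 V.
Finally ΔG = −nFE = −(6)(96485 C/mol)(+1.4114 V) = −817 kJ/mol.

−817 kJ/mol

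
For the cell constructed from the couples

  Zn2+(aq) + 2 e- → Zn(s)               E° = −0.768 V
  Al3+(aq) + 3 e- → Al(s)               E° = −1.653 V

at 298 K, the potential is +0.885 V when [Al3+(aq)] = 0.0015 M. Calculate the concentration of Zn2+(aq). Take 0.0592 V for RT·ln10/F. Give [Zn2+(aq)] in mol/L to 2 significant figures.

0.013 M

With Zn²⁺/Zn at the cathode and Al³⁺/Al at the anode, E°cell = −0.768 − (−1.653) = +0.885 V (n = 6).
Rearranging E = E° − (0.0592/n)·log Q gives log Q = 6(+0.885 − (+0.885))/0.0592 = 0.000.
The balanced reaction is 3 Zn2+(aq) + 2 Al(s) → 3 Zn(s) + 2 Al3+(aq), so Q = [Al3+(aq)]^2 / [Zn2+(aq)]^3.
Solving for the unknown gives log [Zn2+(aq)] = −1.883, so [Zn2+(aq)] ≈ 0.013 M.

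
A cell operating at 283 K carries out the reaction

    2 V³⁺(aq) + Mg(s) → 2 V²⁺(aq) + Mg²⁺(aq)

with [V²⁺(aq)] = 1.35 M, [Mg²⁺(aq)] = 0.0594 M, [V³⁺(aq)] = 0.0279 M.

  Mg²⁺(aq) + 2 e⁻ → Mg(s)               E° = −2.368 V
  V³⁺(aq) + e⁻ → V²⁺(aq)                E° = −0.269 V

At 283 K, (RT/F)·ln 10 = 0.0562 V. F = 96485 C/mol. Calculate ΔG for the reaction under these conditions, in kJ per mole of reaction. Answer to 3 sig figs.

E°cell = −0.269 − (−2.368) = +2.099 V; the balanced reaction transfers n = 2 electrons.
Here Q = ([V²⁺(aq)]^2·[Mg²⁺(aq)]) / [V³⁺(aq)]^2 = 139 (log Q = 2.143), giving E = +2.099 − (0.0562/2)·(2.143) = +2.0388 V.
Then ΔG = −nFE = −2 × 96485 × +2.0388 J/mol = −393 kJ/mol.

−393 kJ/mol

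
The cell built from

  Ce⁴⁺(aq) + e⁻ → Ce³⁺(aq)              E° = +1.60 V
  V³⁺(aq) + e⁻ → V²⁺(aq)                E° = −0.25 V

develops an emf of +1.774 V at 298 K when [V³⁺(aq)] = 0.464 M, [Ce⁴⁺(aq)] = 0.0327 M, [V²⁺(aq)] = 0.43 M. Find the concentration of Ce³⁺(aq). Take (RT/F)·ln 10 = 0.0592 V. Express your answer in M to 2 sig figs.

Ce⁴⁺/Ce³⁺ is the cathode (higher E°); E°cell = +1.60 − (−0.25) = +1.85 V with n = 1.
Since E = E° − (0.0592/n)·log Q, log Q = n(E° − E)/0.0592 = 1.284.
Balancing electrons gives Ce⁴⁺(aq) + V²⁺(aq) → Ce³⁺(aq) + V³⁺(aq); thus Q = ([Ce³⁺(aq)]·[V³⁺(aq)]) / ([Ce⁴⁺(aq)]·[V²⁺(aq)]).
Solving for the unknown gives log [Ce³⁺(aq)] = −0.235, so [Ce³⁺(aq)] ≈ 0.58 M.

0.58 M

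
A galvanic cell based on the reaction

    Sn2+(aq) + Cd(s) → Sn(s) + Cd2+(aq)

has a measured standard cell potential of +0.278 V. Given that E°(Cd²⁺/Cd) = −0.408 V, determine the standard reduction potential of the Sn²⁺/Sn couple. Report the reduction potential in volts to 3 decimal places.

−0.130 V

In the reaction as written the Sn²⁺/Sn couple is reduced (cathode) and Cd²⁺/Cd is oxidized (anode), so E°cell = E°(Sn²⁺/Sn) − E°(Cd²⁺/Cd).
E°(Sn²⁺/Sn) = E°cell + E°(anode) = +0.278 + (−0.408) = −0.130 V.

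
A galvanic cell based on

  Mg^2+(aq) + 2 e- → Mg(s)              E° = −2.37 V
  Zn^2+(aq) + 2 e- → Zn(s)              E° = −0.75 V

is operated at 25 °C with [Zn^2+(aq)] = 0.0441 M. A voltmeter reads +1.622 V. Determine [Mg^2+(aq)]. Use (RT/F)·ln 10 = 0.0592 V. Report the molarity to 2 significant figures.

0.038 M

Zn²⁺/Zn is the cathode (higher E°); E°cell = −0.75 − (−2.37) = +1.62 V with n = 2.
From the Nernst equation, log Q = n(E° − E)/0.0592 = 2·(+1.62 − (+1.622))/0.0592 = −0.068.
For Zn^2+(aq) + Mg(s) → Zn(s) + Mg^2+(aq), the reaction quotient is Q = [Mg^2+(aq)] / [Zn^2+(aq)].
Substituting the known concentrations and solving, log [Mg^2+(aq)] = −1.424 and [Mg^2+(aq)] = 0.038 M.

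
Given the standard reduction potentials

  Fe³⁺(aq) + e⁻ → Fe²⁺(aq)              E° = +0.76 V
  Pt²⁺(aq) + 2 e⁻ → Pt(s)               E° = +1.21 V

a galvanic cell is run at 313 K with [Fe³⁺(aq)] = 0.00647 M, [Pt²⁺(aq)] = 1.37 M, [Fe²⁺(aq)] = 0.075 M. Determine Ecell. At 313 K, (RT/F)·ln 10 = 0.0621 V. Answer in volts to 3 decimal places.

+0.520 V

Since E°(Pt²⁺/Pt) > E°(Fe³⁺/Fe²⁺), Pt²⁺/Pt serves as the cathode.
The standard potential is +1.21 − (+0.76) = +0.45 V and the balanced reaction transfers n = 2 electrons.
The balanced reaction is Pt²⁺(aq) + 2 Fe²⁺(aq) → Pt(s) + 2 Fe³⁺(aq), so Q = [Fe³⁺(aq)]^2 / ([Pt²⁺(aq)]·[Fe²⁺(aq)]^2) = 0.00543 and log Q = −2.265.
By the Nernst equation, E = +0.45 − (0.0621/2)·(−2.265) = +0.520 V.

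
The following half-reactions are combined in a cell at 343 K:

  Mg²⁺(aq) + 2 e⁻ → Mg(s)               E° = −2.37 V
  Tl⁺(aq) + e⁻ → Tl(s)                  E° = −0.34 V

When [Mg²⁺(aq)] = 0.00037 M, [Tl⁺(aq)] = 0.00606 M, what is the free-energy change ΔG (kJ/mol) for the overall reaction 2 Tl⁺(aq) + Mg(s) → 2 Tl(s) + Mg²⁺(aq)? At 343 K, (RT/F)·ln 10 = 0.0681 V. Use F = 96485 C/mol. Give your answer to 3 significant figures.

−385 kJ/mol

The standard cell potential is −0.34 − (−2.37) = +2.03 V, with n = 2 electrons in the balanced equation.
Here Q = [Mg²⁺(aq)] / [Tl⁺(aq)]^2 = 10.1 (log Q = 1.003), giving E = +2.03 − (0.0681/2)·(1.003) = +1.9958 V.
ΔG = −nFE = −(2)(96485)(+1.9958) J/mol = −385 kJ/mol.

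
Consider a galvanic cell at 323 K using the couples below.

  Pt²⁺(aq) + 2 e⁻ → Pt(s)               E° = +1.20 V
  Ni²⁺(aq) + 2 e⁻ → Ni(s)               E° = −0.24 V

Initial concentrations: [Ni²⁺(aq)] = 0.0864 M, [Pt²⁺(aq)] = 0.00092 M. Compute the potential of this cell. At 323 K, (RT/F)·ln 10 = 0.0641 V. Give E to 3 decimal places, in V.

The Pt²⁺/Pt couple has the more positive E°, so it is the cathode; Ni²⁺/Ni is the anode.
The standard potential is +1.20 − (−0.24) = +1.44 V and the balanced reaction transfers n = 2 electrons.
The balanced reaction is Pt²⁺(aq) + Ni(s) → Pt(s) + Ni²⁺(aq), so Q = [Ni²⁺(aq)] / [Pt²⁺(aq)] = 93.9 and log Q = 1.973.
By the Nernst equation, E = +1.44 − (0.0641/2)·(1.973) = +1.377 V.

+1.377 V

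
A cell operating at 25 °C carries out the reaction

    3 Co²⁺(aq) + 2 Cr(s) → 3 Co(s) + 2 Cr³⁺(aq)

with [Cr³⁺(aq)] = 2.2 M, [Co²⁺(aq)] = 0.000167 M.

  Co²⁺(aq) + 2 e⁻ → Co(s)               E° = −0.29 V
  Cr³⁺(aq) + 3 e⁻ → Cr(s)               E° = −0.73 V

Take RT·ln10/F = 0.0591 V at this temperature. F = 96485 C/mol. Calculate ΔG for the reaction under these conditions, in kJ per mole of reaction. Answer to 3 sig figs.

The standard cell potential is −0.29 − (−0.73) = +0.44 V, with n = 6 electrons in the balanced equation.
The reaction quotient is [Cr³⁺(aq)]^2 / [Co²⁺(aq)]^3 = 1.04×10^12; by Nernst, E = +0.44 − (0.0591/6)(12.017) = +0.3216 V.
Then ΔG = −nFE = −6 × 96485 × +0.3216 J/mol = −186 kJ/mol.

−186 kJ/mol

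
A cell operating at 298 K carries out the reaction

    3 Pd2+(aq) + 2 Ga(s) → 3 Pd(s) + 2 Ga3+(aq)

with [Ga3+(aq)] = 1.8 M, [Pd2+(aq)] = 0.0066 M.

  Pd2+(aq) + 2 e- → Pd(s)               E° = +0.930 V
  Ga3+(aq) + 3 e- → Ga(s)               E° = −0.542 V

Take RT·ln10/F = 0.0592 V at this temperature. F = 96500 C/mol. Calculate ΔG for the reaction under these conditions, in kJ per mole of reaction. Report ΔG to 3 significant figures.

With Pd²⁺/Pd reduced at the cathode, E°cell = +0.930 − (−0.542) = +1.472 V and n = 6.
Q = [Ga3+(aq)]^2 / [Pd2+(aq)]^3 = 1.13×10^7, so log Q = 7.052 and E = +1.472 − (0.0592/6)(7.052) = +1.4024 V.
ΔG = −nFE = −(6)(96500)(+1.4024) J/mol = −812 kJ/mol.

−812 kJ/mol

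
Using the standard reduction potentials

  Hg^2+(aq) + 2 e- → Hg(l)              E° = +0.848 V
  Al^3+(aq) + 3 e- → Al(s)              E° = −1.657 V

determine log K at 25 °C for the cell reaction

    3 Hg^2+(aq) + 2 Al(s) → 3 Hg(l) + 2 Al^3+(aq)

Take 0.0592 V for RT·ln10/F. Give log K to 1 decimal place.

The Hg²⁺/Hg couple is reduced (cathode); E°cell = +0.848 − (−1.657) = +2.505 V with n = 6.
At equilibrium E = 0, so log K = nE°cell / 0.0592 = (6)(+2.505) / 0.0592 = 253.9.

log K = 253.9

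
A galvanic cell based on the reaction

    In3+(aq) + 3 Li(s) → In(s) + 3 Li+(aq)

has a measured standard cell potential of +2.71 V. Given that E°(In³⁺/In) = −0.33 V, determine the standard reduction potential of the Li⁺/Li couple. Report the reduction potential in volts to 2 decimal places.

In the reaction as written the In³⁺/In couple is reduced (cathode) and Li⁺/Li is oxidized (anode), so E°cell = E°(In³⁺/In) − E°(Li⁺/Li).
E°(Li⁺/Li) = E°(cathode) − E°cell = −0.33 − (+2.71) = −3.04 V.

−3.04 V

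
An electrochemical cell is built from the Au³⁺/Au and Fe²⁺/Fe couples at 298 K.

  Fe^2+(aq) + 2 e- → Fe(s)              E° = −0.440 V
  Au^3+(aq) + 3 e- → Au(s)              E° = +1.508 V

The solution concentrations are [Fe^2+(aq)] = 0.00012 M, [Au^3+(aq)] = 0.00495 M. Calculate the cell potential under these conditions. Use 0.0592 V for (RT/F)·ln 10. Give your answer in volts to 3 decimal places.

The Au³⁺/Au couple has the more positive E°, so it is the cathode; Fe²⁺/Fe is the anode.
E°cell = E°cat − E°an = +1.508 − (−0.440) = +1.948 V; n = 6.
Balancing gives 2 Au^3+(aq) + 3 Fe(s) → 2 Au(s) + 3 Fe^2+(aq); hence Q = [Fe^2+(aq)]^3 / [Au^3+(aq)]^2 = 7.05×10^−8 (log Q = −7.152).
Applying E = E° − (RT ln10/nF)·log Q gives +1.948 − (0.0592/6)(−7.152) = +2.019 V.

+2.019 V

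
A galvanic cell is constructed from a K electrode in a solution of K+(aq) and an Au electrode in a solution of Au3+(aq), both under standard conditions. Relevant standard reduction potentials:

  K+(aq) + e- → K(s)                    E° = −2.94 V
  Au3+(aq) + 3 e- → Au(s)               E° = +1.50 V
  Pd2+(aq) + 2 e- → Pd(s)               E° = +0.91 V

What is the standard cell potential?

+4.44 V

Of the two couples in this cell, the one with the more positive reduction potential is reduced at the cathode: here that is Au³⁺/Au (+1.50 V); K⁺/K (−2.94 V) is the anode.
E°cell = E°(cathode) − E°(anode) = +1.50 − (−2.94) = +4.44 V.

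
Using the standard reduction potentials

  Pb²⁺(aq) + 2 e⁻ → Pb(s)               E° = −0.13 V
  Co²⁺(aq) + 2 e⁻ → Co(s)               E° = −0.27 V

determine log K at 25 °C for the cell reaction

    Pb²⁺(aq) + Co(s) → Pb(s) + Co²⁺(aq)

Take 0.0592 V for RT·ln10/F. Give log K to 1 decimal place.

log K = 4.7

The Pb²⁺/Pb couple is reduced (cathode); E°cell = −0.13 − (−0.27) = +0.14 V with n = 2.
At equilibrium E = 0, so log K = nE°cell / 0.0592 = (2)(+0.14) / 0.0592 = 4.7.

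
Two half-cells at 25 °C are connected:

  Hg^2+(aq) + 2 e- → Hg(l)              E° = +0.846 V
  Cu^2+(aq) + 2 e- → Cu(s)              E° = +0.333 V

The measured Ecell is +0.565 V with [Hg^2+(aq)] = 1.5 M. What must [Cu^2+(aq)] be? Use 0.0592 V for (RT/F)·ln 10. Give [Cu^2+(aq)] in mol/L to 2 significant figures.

0.026 M

The Hg²⁺/Hg couple has the larger reduction potential, so it is the cathode: E°cell = +0.846 − (+0.333) = +0.513 V and n = 2.
Rearranging E = E° − (0.0592/n)·log Q gives log Q = 2(+0.513 − (+0.565))/0.0592 = −1.757.
For Hg^2+(aq) + Cu(s) → Hg(l) + Cu^2+(aq), the reaction quotient is Q = [Cu^2+(aq)] / [Hg^2+(aq)].
Substituting the known concentrations and solving, log [Cu^2+(aq)] = −1.581 and [Cu^2+(aq)] = 0.026 M.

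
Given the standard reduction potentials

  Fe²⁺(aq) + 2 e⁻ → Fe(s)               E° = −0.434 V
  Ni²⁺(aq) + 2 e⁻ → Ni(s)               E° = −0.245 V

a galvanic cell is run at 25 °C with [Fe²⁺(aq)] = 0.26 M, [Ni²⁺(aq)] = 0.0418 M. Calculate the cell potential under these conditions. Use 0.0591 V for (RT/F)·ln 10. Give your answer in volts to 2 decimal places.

Since E°(Ni²⁺/Ni) > E°(Fe²⁺/Fe), Ni²⁺/Ni serves as the cathode.
The standard potential is −0.245 − (−0.434) = +0.189 V and the balanced reaction transfers n = 2 electrons.
For the overall reaction Ni²⁺(aq) + Fe(s) → Ni(s) + Fe²⁺(aq), Q = [Fe²⁺(aq)] / [Ni²⁺(aq)] = 6.22, giving log Q = 0.794.
E = E° − (0.0591/n)·log Q = +0.189 − (0.0591/2)(0.794) = +0.17 V.

+0.17 V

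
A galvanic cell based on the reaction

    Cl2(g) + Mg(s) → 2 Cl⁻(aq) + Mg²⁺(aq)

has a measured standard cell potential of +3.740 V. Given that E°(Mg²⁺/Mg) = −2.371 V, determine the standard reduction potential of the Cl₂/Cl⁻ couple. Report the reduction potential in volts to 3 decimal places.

In the reaction as written the Cl₂/Cl⁻ couple is reduced (cathode) and Mg²⁺/Mg is oxidized (anode), so E°cell = E°(Cl₂/Cl⁻) − E°(Mg²⁺/Mg).
E°(Cl₂/Cl⁻) = E°cell + E°(anode) = +3.740 + (−2.371) = +1.369 V.

+1.369 V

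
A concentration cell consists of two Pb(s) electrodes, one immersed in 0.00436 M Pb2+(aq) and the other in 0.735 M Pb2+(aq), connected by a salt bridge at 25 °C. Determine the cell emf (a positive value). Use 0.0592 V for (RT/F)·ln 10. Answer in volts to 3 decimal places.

0.066 V

For a concentration cell E°cell = 0, since both electrodes use the same couple.
The compartment with the higher Pb2+(aq) concentration (0.735 M) acts as the cathode; ions are reduced there and produced at the dilute (0.00436 M) anode.
With n = 2, Ecell = −(0.0592/2)·log([dilute]/[conc]) = −(0.0592/2)·log(0.00436/0.735) = +0.066 V.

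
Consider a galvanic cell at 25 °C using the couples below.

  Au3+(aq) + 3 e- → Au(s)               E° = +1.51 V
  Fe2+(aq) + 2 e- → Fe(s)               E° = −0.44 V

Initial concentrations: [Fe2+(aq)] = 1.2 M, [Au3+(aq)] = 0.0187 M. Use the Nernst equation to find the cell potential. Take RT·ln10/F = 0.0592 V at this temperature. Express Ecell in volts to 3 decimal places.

+1.914 V

Since E°(Au³⁺/Au) > E°(Fe²⁺/Fe), Au³⁺/Au serves as the cathode.
E°cell = +1.51 − (−0.44) = +1.95 V, with n = 6 electrons transferred.
For the overall reaction 2 Au3+(aq) + 3 Fe(s) → 2 Au(s) + 3 Fe2+(aq), Q = [Fe2+(aq)]^3 / [Au3+(aq)]^2 = 4.94×10^3, giving log Q = 3.694.
E = E° − (0.0592/n)·log Q = +1.95 − (0.0592/6)(3.694) = +1.914 V.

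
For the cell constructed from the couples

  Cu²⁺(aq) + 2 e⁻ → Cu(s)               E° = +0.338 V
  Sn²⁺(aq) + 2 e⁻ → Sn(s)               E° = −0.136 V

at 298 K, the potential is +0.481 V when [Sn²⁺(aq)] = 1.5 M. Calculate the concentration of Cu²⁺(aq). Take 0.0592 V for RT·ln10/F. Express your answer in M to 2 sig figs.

2.6 M

Cu²⁺/Cu is the cathode (higher E°); E°cell = +0.338 − (−0.136) = +0.474 V with n = 2.
Since E = E° − (0.0592/n)·log Q, log Q = n(E° − E)/0.0592 = −0.236.
Balancing electrons gives Cu²⁺(aq) + Sn(s) → Cu(s) + Sn²⁺(aq); thus Q = [Sn²⁺(aq)] / [Cu²⁺(aq)].
Isolating [Cu²⁺(aq)] in Q = 10^{−0.236} yields log [Cu²⁺(aq)] = 0.412, i.e. 2.6 M.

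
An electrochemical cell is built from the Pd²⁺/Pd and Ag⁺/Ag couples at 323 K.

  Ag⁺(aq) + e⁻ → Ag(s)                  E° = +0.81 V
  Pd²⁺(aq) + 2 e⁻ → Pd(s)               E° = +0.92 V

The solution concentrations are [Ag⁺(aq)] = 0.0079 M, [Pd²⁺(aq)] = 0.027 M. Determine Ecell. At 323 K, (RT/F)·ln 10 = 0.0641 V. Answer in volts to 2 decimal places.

+0.19 V

Since E°(Pd²⁺/Pd) > E°(Ag⁺/Ag), Pd²⁺/Pd serves as the cathode.
E°cell = +0.92 − (+0.81) = +0.11 V, with n = 2 electrons transferred.
The balanced reaction is Pd²⁺(aq) + 2 Ag(s) → Pd(s) + 2 Ag⁺(aq), so Q = [Ag⁺(aq)]^2 / [Pd²⁺(aq)] = 0.00231 and log Q = −2.636.
By the Nernst equation, E = +0.11 − (0.0641/2)·(−2.636) = +0.19 V.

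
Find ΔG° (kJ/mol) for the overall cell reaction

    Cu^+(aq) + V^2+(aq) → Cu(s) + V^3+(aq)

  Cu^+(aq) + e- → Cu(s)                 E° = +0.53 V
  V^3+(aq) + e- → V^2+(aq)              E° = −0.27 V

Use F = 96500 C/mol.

In the reaction as written Cu^+(aq) is reduced, so the Cu⁺/Cu couple is the cathode and V³⁺/V²⁺ is the anode.
E°cell = +0.53 − (−0.27) = +0.80 V; balancing electrons gives n = 1.
ΔG° = −nFE°cell = −(1)(96500)(+0.80) J/mol = −77.2 kJ/mol.

−77.2 kJ/mol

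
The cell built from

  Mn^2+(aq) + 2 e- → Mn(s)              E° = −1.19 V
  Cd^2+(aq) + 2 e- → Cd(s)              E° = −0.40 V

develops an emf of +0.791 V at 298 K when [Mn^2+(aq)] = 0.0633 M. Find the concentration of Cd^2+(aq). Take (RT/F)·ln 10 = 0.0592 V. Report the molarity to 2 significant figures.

0.068 M

Cd²⁺/Cd is the cathode (higher E°); E°cell = −0.40 − (−1.19) = +0.79 V with n = 2.
Rearranging E = E° − (0.0592/n)·log Q gives log Q = 2(+0.79 − (+0.791))/0.0592 = −0.034.
For Cd^2+(aq) + Mn(s) → Cd(s) + Mn^2+(aq), the reaction quotient is Q = [Mn^2+(aq)] / [Cd^2+(aq)].
Substituting the known concentrations and solving, log [Cd^2+(aq)] = −1.165 and [Cd^2+(aq)] = 0.068 M.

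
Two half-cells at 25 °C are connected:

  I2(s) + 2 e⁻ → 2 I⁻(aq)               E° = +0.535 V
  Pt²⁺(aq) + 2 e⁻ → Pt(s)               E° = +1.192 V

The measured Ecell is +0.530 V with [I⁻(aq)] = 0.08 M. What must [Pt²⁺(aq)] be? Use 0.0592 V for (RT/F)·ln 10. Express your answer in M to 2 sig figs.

Pt²⁺/Pt is the cathode (higher E°); E°cell = +1.192 − (+0.535) = +0.657 V with n = 2.
Since E = E° − (0.0592/n)·log Q, log Q = n(E° − E)/0.0592 = 4.291.
Balancing electrons gives Pt²⁺(aq) + 2 I⁻(aq) → Pt(s) + I2(s); thus Q = 1 / ([Pt²⁺(aq)]·[I⁻(aq)]^2).
Isolating [Pt²⁺(aq)] in Q = 10^{4.291} yields log [Pt²⁺(aq)] = −2.097, i.e. 0.0080 M.

0.0080 M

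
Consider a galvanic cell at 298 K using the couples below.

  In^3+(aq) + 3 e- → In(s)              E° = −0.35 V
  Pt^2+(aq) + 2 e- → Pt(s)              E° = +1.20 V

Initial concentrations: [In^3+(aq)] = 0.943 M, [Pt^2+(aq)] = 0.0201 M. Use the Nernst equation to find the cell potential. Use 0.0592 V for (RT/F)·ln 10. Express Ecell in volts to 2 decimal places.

Pt²⁺/Pt is reduced (cathode, E° = +1.20 V) and In³⁺/In is oxidized (anode).
E°cell = +1.20 − (−0.35) = +1.55 V, with n = 6 electrons transferred.
The balanced reaction is 3 Pt^2+(aq) + 2 In(s) → 3 Pt(s) + 2 In^3+(aq), so Q = [In^3+(aq)]^2 / [Pt^2+(aq)]^3 = 1.1×10^5 and log Q = 5.039.
By the Nernst equation, E = +1.55 − (0.0592/6)·(5.039) = +1.50 V.

+1.50 V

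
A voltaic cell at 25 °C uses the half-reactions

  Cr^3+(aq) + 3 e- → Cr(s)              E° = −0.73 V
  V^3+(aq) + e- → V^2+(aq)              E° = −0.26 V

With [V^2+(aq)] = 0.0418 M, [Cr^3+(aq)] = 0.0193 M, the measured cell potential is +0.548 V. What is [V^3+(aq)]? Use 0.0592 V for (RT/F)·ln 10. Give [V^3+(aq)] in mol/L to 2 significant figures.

0.23 M

With V³⁺/V²⁺ at the cathode and Cr³⁺/Cr at the anode, E°cell = −0.26 − (−0.73) = +0.47 V (n = 3).
Rearranging E = E° − (0.0592/n)·log Q gives log Q = 3(+0.47 − (+0.548))/0.0592 = −3.953.
The balanced reaction is 3 V^3+(aq) + Cr(s) → 3 V^2+(aq) + Cr^3+(aq), so Q = ([V^2+(aq)]^3·[Cr^3+(aq)]) / [V^3+(aq)]^3.
Solving for the unknown gives log [V^3+(aq)] = −0.633, so [V^3+(aq)] ≈ 0.23 M.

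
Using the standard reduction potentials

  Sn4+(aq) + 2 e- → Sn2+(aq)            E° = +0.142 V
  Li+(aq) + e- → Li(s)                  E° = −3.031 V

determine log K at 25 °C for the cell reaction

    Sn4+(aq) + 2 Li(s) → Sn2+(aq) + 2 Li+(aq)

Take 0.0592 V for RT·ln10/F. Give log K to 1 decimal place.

log K = 107.2

The Sn⁴⁺/Sn²⁺ couple is reduced (cathode); E°cell = +0.142 − (−3.031) = +3.173 V with n = 2.
At equilibrium E = 0, so log K = nE°cell / 0.0592 = (2)(+3.173) / 0.0592 = 107.2.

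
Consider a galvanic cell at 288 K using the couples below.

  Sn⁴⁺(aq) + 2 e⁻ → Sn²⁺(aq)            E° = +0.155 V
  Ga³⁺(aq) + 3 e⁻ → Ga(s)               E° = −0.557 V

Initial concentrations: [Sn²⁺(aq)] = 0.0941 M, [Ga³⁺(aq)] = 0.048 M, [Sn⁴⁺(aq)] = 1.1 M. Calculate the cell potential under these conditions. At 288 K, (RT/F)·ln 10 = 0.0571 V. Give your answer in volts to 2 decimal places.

The Sn⁴⁺/Sn²⁺ couple has the more positive E°, so it is the cathode; Ga³⁺/Ga is the anode.
E°cell = +0.155 − (−0.557) = +0.712 V, with n = 6 electrons transferred.
The balanced reaction is 3 Sn⁴⁺(aq) + 2 Ga(s) → 3 Sn²⁺(aq) + 2 Ga³⁺(aq), so Q = ([Sn²⁺(aq)]^3·[Ga³⁺(aq)]^2) / [Sn⁴⁺(aq)]^3 = 1.44×10^−6 and log Q = −5.841.
By the Nernst equation, E = +0.712 − (0.0571/6)·(−5.841) = +0.77 V.

+0.77 V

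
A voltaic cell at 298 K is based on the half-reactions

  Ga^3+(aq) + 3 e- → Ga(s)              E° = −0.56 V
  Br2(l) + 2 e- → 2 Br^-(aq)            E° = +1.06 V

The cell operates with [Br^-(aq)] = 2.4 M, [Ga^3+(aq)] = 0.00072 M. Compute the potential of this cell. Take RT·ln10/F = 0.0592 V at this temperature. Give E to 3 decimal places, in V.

+1.660 V

Br₂/Br⁻ is reduced (cathode, E° = +1.06 V) and Ga³⁺/Ga is oxidized (anode).
The standard potential is +1.06 − (−0.56) = +1.62 V and the balanced reaction transfers n = 6 electrons.
The balanced reaction is 3 Br2(l) + 2 Ga(s) → 6 Br^-(aq) + 2 Ga^3+(aq), so Q = [Br^-(aq)]^6·[Ga^3+(aq)]^2 = 9.91×10^−5 and log Q = −4.004.
E = E° − (0.0592/n)·log Q = +1.62 − (0.0592/6)(−4.004) = +1.660 V.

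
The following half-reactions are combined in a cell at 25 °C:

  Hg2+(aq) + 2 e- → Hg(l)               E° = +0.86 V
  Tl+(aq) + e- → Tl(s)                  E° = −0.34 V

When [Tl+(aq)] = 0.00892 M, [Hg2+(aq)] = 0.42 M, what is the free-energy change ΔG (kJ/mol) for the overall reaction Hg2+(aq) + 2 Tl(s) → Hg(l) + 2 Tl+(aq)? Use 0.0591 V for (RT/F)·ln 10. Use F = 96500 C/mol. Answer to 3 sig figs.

−253 kJ/mol

The standard cell potential is +0.86 − (−0.34) = +1.20 V, with n = 2 electrons in the balanced equation.
The reaction quotient is [Tl+(aq)]^2 / [Hg2+(aq)] = 0.000189; by Nernst, E = +1.20 − (0.0591/2)(−3.723) = +1.3100 V.
Finally ΔG = −nFE = −(2)(96500 C/mol)(+1.3100 V) = −253 kJ/mol.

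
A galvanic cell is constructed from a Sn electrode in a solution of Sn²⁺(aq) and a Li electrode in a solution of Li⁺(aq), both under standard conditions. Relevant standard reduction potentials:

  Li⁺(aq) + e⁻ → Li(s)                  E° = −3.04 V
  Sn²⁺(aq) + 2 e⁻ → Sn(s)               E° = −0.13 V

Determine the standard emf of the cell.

+2.91 V

The Sn²⁺/Sn couple has the higher E°, so Sn ion is reduced (cathode) and Li is oxidized (anode).
E°cell = E°(cathode) − E°(anode) = −0.13 − (−3.04) = +2.91 V.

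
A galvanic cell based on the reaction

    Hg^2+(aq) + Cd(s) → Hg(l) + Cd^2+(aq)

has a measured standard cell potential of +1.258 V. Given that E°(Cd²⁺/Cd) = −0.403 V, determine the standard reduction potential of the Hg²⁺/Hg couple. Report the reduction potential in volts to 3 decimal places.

In the reaction as written the Hg²⁺/Hg couple is reduced (cathode) and Cd²⁺/Cd is oxidized (anode), so E°cell = E°(Hg²⁺/Hg) − E°(Cd²⁺/Cd).
E°(Hg²⁺/Hg) = E°cell + E°(anode) = +1.258 + (−0.403) = +0.855 V.

+0.855 V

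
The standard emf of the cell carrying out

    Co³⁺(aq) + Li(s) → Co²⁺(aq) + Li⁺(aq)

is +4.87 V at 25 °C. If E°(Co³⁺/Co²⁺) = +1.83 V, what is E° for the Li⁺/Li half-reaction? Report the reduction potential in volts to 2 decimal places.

In the reaction as written the Co³⁺/Co²⁺ couple is reduced (cathode) and Li⁺/Li is oxidized (anode), so E°cell = E°(Co³⁺/Co²⁺) − E°(Li⁺/Li).
E°(Li⁺/Li) = E°(cathode) − E°cell = +1.83 − (+4.87) = −3.04 V.

−3.04 V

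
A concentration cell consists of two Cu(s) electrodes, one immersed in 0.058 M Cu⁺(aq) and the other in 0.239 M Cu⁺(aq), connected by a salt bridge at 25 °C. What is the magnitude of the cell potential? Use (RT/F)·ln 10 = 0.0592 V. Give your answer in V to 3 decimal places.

0.036 V

For a concentration cell E°cell = 0, since both electrodes use the same couple.
The compartment with the higher Cu⁺(aq) concentration (0.239 M) acts as the cathode; ions are reduced there and produced at the dilute (0.058 M) anode.
With n = 1, Ecell = −(0.0592/1)·log([dilute]/[conc]) = −(0.0592/1)·log(0.058/0.239) = +0.036 V.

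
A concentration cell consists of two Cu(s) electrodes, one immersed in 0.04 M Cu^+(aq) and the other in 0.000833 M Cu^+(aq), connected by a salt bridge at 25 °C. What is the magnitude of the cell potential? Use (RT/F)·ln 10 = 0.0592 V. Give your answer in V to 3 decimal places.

0.100 V

For a concentration cell E°cell = 0, since both electrodes use the same couple.
The compartment with the higher Cu^+(aq) concentration (0.04 M) acts as the cathode; ions are reduced there and produced at the dilute (0.000833 M) anode.
With n = 1, Ecell = −(0.0592/1)·log([dilute]/[conc]) = −(0.0592/1)·log(0.000833/0.04) = +0.100 V.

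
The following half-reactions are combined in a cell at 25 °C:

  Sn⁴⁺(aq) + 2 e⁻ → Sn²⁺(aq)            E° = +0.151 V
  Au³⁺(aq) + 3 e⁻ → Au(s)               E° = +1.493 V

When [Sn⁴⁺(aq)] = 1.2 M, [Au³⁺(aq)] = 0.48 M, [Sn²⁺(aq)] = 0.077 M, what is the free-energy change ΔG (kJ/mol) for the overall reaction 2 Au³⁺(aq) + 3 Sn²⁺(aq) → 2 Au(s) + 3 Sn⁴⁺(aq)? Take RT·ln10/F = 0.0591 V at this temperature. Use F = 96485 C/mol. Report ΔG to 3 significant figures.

−753 kJ/mol

With Au³⁺/Au reduced at the cathode, E°cell = +1.493 − (+0.151) = +1.342 V and n = 6.
Here Q = [Sn⁴⁺(aq)]^3 / ([Au³⁺(aq)]^2·[Sn²⁺(aq)]^3) = 1.64×10^4 (log Q = 4.216), giving E = +1.342 − (0.0591/6)·(4.216) = +1.3005 V.
ΔG = −nFE = −(6)(96485)(+1.3005) J/mol = −753 kJ/mol.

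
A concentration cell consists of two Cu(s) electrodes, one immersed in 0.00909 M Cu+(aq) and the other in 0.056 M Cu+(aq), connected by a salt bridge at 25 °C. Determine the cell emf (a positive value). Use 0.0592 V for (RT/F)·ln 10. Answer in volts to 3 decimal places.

0.047 V

For a concentration cell E°cell = 0, since both electrodes use the same couple.
The compartment with the higher Cu+(aq) concentration (0.056 M) acts as the cathode; ions are reduced there and produced at the dilute (0.00909 M) anode.
With n = 1, Ecell = −(0.0592/1)·log([dilute]/[conc]) = −(0.0592/1)·log(0.00909/0.056) = +0.047 V.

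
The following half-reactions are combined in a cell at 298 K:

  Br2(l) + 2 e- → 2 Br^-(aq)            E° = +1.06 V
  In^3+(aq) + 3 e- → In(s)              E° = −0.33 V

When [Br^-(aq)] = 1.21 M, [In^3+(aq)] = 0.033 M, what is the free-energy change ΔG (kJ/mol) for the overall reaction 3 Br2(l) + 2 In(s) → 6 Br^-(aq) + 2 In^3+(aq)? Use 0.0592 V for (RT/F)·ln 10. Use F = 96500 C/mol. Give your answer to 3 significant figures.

−819 kJ/mol

E°cell = +1.06 − (−0.33) = +1.39 V; the balanced reaction transfers n = 6 electrons.
Q = [Br^-(aq)]^6·[In^3+(aq)]^2 = 0.00342, so log Q = −2.466 and E = +1.39 − (0.0592/6)(−2.466) = +1.4143 V.
Finally ΔG = −nFE = −(6)(96500 C/mol)(+1.4143 V) = −819 kJ/mol.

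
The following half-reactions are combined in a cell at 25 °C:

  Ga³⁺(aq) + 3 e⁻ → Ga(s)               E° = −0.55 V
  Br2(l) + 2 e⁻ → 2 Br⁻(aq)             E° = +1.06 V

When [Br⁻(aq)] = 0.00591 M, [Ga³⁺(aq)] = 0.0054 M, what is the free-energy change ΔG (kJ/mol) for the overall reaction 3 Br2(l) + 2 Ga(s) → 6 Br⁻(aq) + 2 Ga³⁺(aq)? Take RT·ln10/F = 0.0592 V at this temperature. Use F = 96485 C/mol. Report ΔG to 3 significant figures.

−1030 kJ/mol

E°cell = +1.06 − (−0.55) = +1.61 V; the balanced reaction transfers n = 6 electrons.
The reaction quotient is [Br⁻(aq)]^6·[Ga³⁺(aq)]^2 = 1.24×10^−18; by Nernst, E = +1.61 − (0.0592/6)(−17.906) = +1.7867 V.
Then ΔG = −nFE = −6 × 96485 × +1.7867 J/mol = −1030 kJ/mol.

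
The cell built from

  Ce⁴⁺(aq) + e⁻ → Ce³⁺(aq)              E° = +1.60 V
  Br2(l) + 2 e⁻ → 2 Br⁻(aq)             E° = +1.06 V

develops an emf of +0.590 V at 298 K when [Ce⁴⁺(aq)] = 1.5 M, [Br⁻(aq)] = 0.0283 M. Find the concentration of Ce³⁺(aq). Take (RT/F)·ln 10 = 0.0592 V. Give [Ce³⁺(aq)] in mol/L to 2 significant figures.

0.0061 M

The Ce⁴⁺/Ce³⁺ couple has the larger reduction potential, so it is the cathode: E°cell = +1.60 − (+1.06) = +0.54 V and n = 2.
Since E = E° − (0.0592/n)·log Q, log Q = n(E° − E)/0.0592 = −1.689.
For 2 Ce⁴⁺(aq) + 2 Br⁻(aq) → 2 Ce³⁺(aq) + Br2(l), the reaction quotient is Q = [Ce³⁺(aq)]^2 / ([Ce⁴⁺(aq)]^2·[Br⁻(aq)]^2).
Isolating [Ce³⁺(aq)] in Q = 10^{−1.689} yields log [Ce³⁺(aq)] = −2.217, i.e. 0.0061 M.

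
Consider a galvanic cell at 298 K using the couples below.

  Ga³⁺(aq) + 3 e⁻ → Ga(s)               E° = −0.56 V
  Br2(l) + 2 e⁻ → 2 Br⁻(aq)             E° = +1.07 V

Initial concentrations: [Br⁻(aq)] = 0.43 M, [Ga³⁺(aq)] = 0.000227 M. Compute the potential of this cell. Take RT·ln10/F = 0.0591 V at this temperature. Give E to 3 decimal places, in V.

Br₂/Br⁻ is reduced (cathode, E° = +1.07 V) and Ga³⁺/Ga is oxidized (anode).
The standard potential is +1.07 − (−0.56) = +1.63 V and the balanced reaction transfers n = 6 electrons.
The balanced reaction is 3 Br2(l) + 2 Ga(s) → 6 Br⁻(aq) + 2 Ga³⁺(aq), so Q = [Br⁻(aq)]^6·[Ga³⁺(aq)]^2 = 3.26×10^−10 and log Q = −9.487.
Applying E = E° − (RT ln10/nF)·log Q gives +1.63 − (0.0591/6)(−9.487) = +1.723 V.

+1.723 V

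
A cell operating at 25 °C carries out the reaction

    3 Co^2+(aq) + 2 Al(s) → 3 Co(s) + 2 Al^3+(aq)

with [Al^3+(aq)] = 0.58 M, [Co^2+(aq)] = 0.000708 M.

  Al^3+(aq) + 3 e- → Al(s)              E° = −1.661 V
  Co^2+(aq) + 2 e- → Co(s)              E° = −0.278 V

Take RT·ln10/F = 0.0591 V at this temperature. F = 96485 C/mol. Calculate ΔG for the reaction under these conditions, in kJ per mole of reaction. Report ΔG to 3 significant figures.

With Co²⁺/Co reduced at the cathode, E°cell = −0.278 − (−1.661) = +1.383 V and n = 6.
The reaction quotient is [Al^3+(aq)]^2 / [Co^2+(aq)]^3 = 9.48×10^8; by Nernst, E = +1.383 − (0.0591/6)(8.977) = +1.2946 V.
ΔG = −nFE = −(6)(96485)(+1.2946) J/mol = −749 kJ/mol.

−749 kJ/mol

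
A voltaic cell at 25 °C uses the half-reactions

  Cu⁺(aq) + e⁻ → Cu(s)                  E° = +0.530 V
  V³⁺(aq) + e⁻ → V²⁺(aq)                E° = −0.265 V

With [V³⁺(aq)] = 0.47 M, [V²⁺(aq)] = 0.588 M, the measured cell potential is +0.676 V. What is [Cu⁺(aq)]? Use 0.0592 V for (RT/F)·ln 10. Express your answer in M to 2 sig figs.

0.0078 M

The Cu⁺/Cu couple has the larger reduction potential, so it is the cathode: E°cell = +0.530 − (−0.265) = +0.795 V and n = 1.
Since E = E° − (0.0592/n)·log Q, log Q = n(E° − E)/0.0592 = 2.010.
Balancing electrons gives Cu⁺(aq) + V²⁺(aq) → Cu(s) + V³⁺(aq); thus Q = [V³⁺(aq)] / ([Cu⁺(aq)]·[V²⁺(aq)]).
Substituting the known concentrations and solving, log [Cu⁺(aq)] = −2.107 and [Cu⁺(aq)] = 0.0078 M.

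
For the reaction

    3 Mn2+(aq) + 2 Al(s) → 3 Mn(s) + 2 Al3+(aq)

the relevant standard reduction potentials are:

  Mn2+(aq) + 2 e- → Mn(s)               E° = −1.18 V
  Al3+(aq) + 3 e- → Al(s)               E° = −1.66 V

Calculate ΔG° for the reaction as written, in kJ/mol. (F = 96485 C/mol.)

−278 kJ/mol

In the reaction as written Mn2+(aq) is reduced, so the Mn²⁺/Mn couple is the cathode and Al³⁺/Al is the anode.
E°cell = −1.18 − (−1.66) = +0.48 V; balancing electrons gives n = 6.
ΔG° = −nFE°cell = −(6)(96485)(+0.48) J/mol = −278 kJ/mol.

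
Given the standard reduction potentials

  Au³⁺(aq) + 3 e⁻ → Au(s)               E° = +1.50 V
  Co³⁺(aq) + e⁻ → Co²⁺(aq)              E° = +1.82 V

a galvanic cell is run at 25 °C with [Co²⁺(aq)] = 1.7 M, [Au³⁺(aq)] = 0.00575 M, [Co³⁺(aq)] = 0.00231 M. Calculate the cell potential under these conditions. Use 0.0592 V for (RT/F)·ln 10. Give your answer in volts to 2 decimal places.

The Co³⁺/Co²⁺ couple has the more positive E°, so it is the cathode; Au³⁺/Au is the anode.
The standard potential is +1.82 − (+1.50) = +0.32 V and the balanced reaction transfers n = 3 electrons.
The balanced reaction is 3 Co³⁺(aq) + Au(s) → 3 Co²⁺(aq) + Au³⁺(aq), so Q = ([Co²⁺(aq)]^3·[Au³⁺(aq)]) / [Co³⁺(aq)]^3 = 2.29×10^6 and log Q = 6.360.
Applying E = E° − (RT ln10/nF)·log Q gives +0.32 − (0.0592/3)(6.360) = +0.19 V.

+0.19 V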